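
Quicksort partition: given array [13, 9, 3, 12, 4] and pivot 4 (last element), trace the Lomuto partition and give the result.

Lomuto partition with pivot = 4:

Initial array: [13, 9, 3, 12, 4]

arr[0]=13 > 4: no swap
arr[1]=9 > 4: no swap
arr[2]=3 <= 4: swap with position 0, array becomes [3, 9, 13, 12, 4]
arr[3]=12 > 4: no swap

Place pivot at position 1: [3, 4, 13, 12, 9]
Pivot position: 1

After partitioning with pivot 4, the array becomes [3, 4, 13, 12, 9]. The pivot is placed at index 1. All elements to the left of the pivot are <= 4, and all elements to the right are > 4.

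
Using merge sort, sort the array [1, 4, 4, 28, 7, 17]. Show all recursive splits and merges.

Merge sort trace:

Split: [1, 4, 4, 28, 7, 17] -> [1, 4, 4] and [28, 7, 17]
  Split: [1, 4, 4] -> [1] and [4, 4]
    Split: [4, 4] -> [4] and [4]
    Merge: [4] + [4] -> [4, 4]
  Merge: [1] + [4, 4] -> [1, 4, 4]
  Split: [28, 7, 17] -> [28] and [7, 17]
    Split: [7, 17] -> [7] and [17]
    Merge: [7] + [17] -> [7, 17]
  Merge: [28] + [7, 17] -> [7, 17, 28]
Merge: [1, 4, 4] + [7, 17, 28] -> [1, 4, 4, 7, 17, 28]

Final sorted array: [1, 4, 4, 7, 17, 28]

The merge sort proceeds by recursively splitting the array and merging sorted halves.
After all merges, the sorted array is [1, 4, 4, 7, 17, 28].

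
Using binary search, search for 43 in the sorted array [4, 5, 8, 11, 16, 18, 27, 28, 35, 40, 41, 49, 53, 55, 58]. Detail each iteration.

Binary search for 43 in [4, 5, 8, 11, 16, 18, 27, 28, 35, 40, 41, 49, 53, 55, 58]:

lo=0, hi=14, mid=7, arr[mid]=28 -> 28 < 43, search right half
lo=8, hi=14, mid=11, arr[mid]=49 -> 49 > 43, search left half
lo=8, hi=10, mid=9, arr[mid]=40 -> 40 < 43, search right half
lo=10, hi=10, mid=10, arr[mid]=41 -> 41 < 43, search right half
lo=11 > hi=10, target 43 not found

Binary search determines that 43 is not in the array after 4 comparisons. The search space was exhausted without finding the target.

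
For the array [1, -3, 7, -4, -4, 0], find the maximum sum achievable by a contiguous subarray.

Using Kadane's algorithm on [1, -3, 7, -4, -4, 0]:

Scanning through the array:
Position 1 (value -3): max_ending_here = -2, max_so_far = 1
Position 2 (value 7): max_ending_here = 7, max_so_far = 7
Position 3 (value -4): max_ending_here = 3, max_so_far = 7
Position 4 (value -4): max_ending_here = -1, max_so_far = 7
Position 5 (value 0): max_ending_here = 0, max_so_far = 7

Maximum subarray: [7]
Maximum sum: 7

The maximum subarray is [7] with sum 7. This subarray runs from index 2 to index 2.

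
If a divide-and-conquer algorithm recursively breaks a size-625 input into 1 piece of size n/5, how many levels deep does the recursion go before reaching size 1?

For divide and conquer with division factor 5:

Problem sizes at each level:
Level 0: 625
Level 1: 125
Level 2: 25
Level 3: 5
Level 4: 1

The root is level 0 and the size-1 base case is level 4 (the tree spans levels 0 through 4, i.e. 5 levels counting the root), so the depth is the number of divisions: log_5(625) = 4

The recursion tree depth is log_5(625) = 4. At each level, the problem size is divided by 5, so it takes 4 divisions to reduce to a base case of size 1. The algorithm makes 1 recursive call at each level.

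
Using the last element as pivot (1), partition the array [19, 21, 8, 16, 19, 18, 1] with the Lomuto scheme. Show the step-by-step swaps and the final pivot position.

Lomuto partition with pivot = 1:

Initial array: [19, 21, 8, 16, 19, 18, 1]

arr[0]=19 > 1: no swap
arr[1]=21 > 1: no swap
arr[2]=8 > 1: no swap
arr[3]=16 > 1: no swap
arr[4]=19 > 1: no swap
arr[5]=18 > 1: no swap

Place pivot at position 0: [1, 21, 8, 16, 19, 18, 19]
Pivot position: 0

After partitioning with pivot 1, the array becomes [1, 21, 8, 16, 19, 18, 19]. The pivot is placed at index 0. All elements to the left of the pivot are <= 1, and all elements to the right are > 1.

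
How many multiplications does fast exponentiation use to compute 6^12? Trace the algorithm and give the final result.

Computing 6^12 by squaring (build up from 6^1; each line after the first costs one multiplication):

6^1 = 6
6^2 = (6^1)^2 = 6^2 = 36
6^3 = 6 * 6^2 = 6 * 36 = 216
6^6 = (6^3)^2 = 216^2 = 46656
6^12 = (6^6)^2 = 46656^2 = 2176782336

Result: 2176782336
Multiplications needed: 4 (4 lines after 6^1)

6^12 = 2176782336. Using exponentiation by squaring, this requires 4 multiplications. The key idea: if the exponent is even, square the half-power; if odd, multiply by the base once.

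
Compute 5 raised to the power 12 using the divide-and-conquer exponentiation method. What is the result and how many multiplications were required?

Computing 5^12 by squaring (build up from 5^1; each line after the first costs one multiplication):

5^1 = 5
5^2 = (5^1)^2 = 5^2 = 25
5^3 = 5 * 5^2 = 5 * 25 = 125
5^6 = (5^3)^2 = 125^2 = 15625
5^12 = (5^6)^2 = 15625^2 = 244140625

Result: 244140625
Multiplications needed: 4 (4 lines after 5^1)

5^12 = 244140625. Using exponentiation by squaring, this requires 4 multiplications. The key idea: if the exponent is even, square the half-power; if odd, multiply by the base once.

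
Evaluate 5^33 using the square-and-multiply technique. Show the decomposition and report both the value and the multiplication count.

Computing 5^33 by squaring (build up from 5^1; each line after the first costs one multiplication):

5^1 = 5
5^2 = (5^1)^2 = 5^2 = 25
5^4 = (5^2)^2 = 25^2 = 625
5^8 = (5^4)^2 = 625^2 = 390625
5^16 = (5^8)^2 = 390625^2 = 152587890625
5^32 = (5^16)^2 = 152587890625^2 = 23283064365386962890625
5^33 = 5 * 5^32 = 5 * 23283064365386962890625 = 116415321826934814453125

Result: 116415321826934814453125
Multiplications needed: 6 (6 lines after 5^1)

5^33 = 116415321826934814453125. Using exponentiation by squaring, this requires 6 multiplications. The key idea: if the exponent is even, square the half-power; if odd, multiply by the base once.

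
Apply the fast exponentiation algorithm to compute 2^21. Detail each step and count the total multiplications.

Computing 2^21 by squaring (build up from 2^1; each line after the first costs one multiplication):

2^1 = 2
2^2 = (2^1)^2 = 2^2 = 4
2^4 = (2^2)^2 = 4^2 = 16
2^5 = 2 * 2^4 = 2 * 16 = 32
2^10 = (2^5)^2 = 32^2 = 1024
2^20 = (2^10)^2 = 1024^2 = 1048576
2^21 = 2 * 2^20 = 2 * 1048576 = 2097152

Result: 2097152
Multiplications needed: 6 (6 lines after 2^1)

2^21 = 2097152. Using exponentiation by squaring, this requires 6 multiplications. The key idea: if the exponent is even, square the half-power; if odd, multiply by the base once.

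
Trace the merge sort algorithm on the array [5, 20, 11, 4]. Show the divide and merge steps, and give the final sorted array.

Merge sort trace:

Split: [5, 20, 11, 4] -> [5, 20] and [11, 4]
  Split: [5, 20] -> [5] and [20]
  Merge: [5] + [20] -> [5, 20]
  Split: [11, 4] -> [11] and [4]
  Merge: [11] + [4] -> [4, 11]
Merge: [5, 20] + [4, 11] -> [4, 5, 11, 20]

Final sorted array: [4, 5, 11, 20]

The merge sort proceeds by recursively splitting the array and merging sorted halves.
After all merges, the sorted array is [4, 5, 11, 20].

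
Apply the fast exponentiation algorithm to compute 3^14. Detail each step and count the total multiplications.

Computing 3^14 by squaring (build up from 3^1; each line after the first costs one multiplication):

3^1 = 3
3^2 = (3^1)^2 = 3^2 = 9
3^3 = 3 * 3^2 = 3 * 9 = 27
3^6 = (3^3)^2 = 27^2 = 729
3^7 = 3 * 3^6 = 3 * 729 = 2187
3^14 = (3^7)^2 = 2187^2 = 4782969

Result: 4782969
Multiplications needed: 5 (5 lines after 3^1)

3^14 = 4782969. Using exponentiation by squaring, this requires 5 multiplications. The key idea: if the exponent is even, square the half-power; if odd, multiply by the base once.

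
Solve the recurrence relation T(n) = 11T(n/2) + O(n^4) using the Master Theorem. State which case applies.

Master Theorem for T(n) = 11T(n/2) + O(n^4):

a = 11, b = 2, c = 4
log_b(a) = log_2(11) = 3.4594

Case 3: c = 4 > log_2(11) = 3.4594
T(n) = O(n^4) = O(n^4)

For T(n) = 11T(n/2) + O(n^4): log_2(11) = 3.4594. This is Case 3 of the Master Theorem (c > log_b(a), work dominated by root), giving O(n^4).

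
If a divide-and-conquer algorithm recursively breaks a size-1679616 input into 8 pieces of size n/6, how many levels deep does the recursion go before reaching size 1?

For divide and conquer with division factor 6:

Problem sizes at each level:
Level 0: 1679616
Level 1: 279936
Level 2: 46656
Level 3: 7776
Level 4: 1296
Level 5: 216
Level 6: 36
Level 7: 6
Level 8: 1

The root is level 0 and the size-1 base case is level 8 (the tree spans levels 0 through 8, i.e. 9 levels counting the root), so the depth is the number of divisions: log_6(1679616) = 8

The recursion tree depth is log_6(1679616) = 8. At each level, the problem size is divided by 6, so it takes 8 divisions to reduce to a base case of size 1. The algorithm makes 8 recursive calls at each level.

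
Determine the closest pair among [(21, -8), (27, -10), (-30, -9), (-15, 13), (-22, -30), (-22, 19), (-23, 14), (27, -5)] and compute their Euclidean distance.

Computing all pairwise distances among 8 points:

d((21, -8), (27, -10)) = 6.3246
d((21, -8), (-30, -9)) = 51.0098
d((21, -8), (-15, 13)) = 41.6773
d((21, -8), (-22, -30)) = 48.3011
d((21, -8), (-22, 19)) = 50.774
d((21, -8), (-23, 14)) = 49.1935
d((21, -8), (27, -5)) = 6.7082
d((27, -10), (-30, -9)) = 57.0088
d((27, -10), (-15, 13)) = 47.8853
d((27, -10), (-22, -30)) = 52.9245
d((27, -10), (-22, 19)) = 56.9386
d((27, -10), (-23, 14)) = 55.4617
d((27, -10), (27, -5)) = 5.0 <-- minimum
d((-30, -9), (-15, 13)) = 26.6271
d((-30, -9), (-22, -30)) = 22.4722
d((-30, -9), (-22, 19)) = 29.1204
d((-30, -9), (-23, 14)) = 24.0416
d((-30, -9), (27, -5)) = 57.1402
d((-15, 13), (-22, -30)) = 43.566
d((-15, 13), (-22, 19)) = 9.2195
d((-15, 13), (-23, 14)) = 8.0623
d((-15, 13), (27, -5)) = 45.6946
d((-22, -30), (-22, 19)) = 49.0
d((-22, -30), (-23, 14)) = 44.0114
d((-22, -30), (27, -5)) = 55.0091
d((-22, 19), (-23, 14)) = 5.099
d((-22, 19), (27, -5)) = 54.5619
d((-23, 14), (27, -5)) = 53.4883

Closest pair: (27, -10) and (27, -5) with distance 5.0

The closest pair is (27, -10) and (27, -5) with Euclidean distance 5.0. For 8 points, brute-force pairwise comparison is shown above. For large n, the divide-and-conquer algorithm (sort by x, recurse on halves, check the dividing strip) achieves O(n log n).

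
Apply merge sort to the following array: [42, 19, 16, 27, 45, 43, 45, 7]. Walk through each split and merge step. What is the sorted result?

Merge sort trace:

Split: [42, 19, 16, 27, 45, 43, 45, 7] -> [42, 19, 16, 27] and [45, 43, 45, 7]
  Split: [42, 19, 16, 27] -> [42, 19] and [16, 27]
    Split: [42, 19] -> [42] and [19]
    Merge: [42] + [19] -> [19, 42]
    Split: [16, 27] -> [16] and [27]
    Merge: [16] + [27] -> [16, 27]
  Merge: [19, 42] + [16, 27] -> [16, 19, 27, 42]
  Split: [45, 43, 45, 7] -> [45, 43] and [45, 7]
    Split: [45, 43] -> [45] and [43]
    Merge: [45] + [43] -> [43, 45]
    Split: [45, 7] -> [45] and [7]
    Merge: [45] + [7] -> [7, 45]
  Merge: [43, 45] + [7, 45] -> [7, 43, 45, 45]
Merge: [16, 19, 27, 42] + [7, 43, 45, 45] -> [7, 16, 19, 27, 42, 43, 45, 45]

Final sorted array: [7, 16, 19, 27, 42, 43, 45, 45]

The merge sort proceeds by recursively splitting the array and merging sorted halves.
After all merges, the sorted array is [7, 16, 19, 27, 42, 43, 45, 45].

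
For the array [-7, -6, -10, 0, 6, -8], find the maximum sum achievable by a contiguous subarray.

Using Kadane's algorithm on [-7, -6, -10, 0, 6, -8]:

Scanning through the array:
Position 1 (value -6): max_ending_here = -6, max_so_far = -6
Position 2 (value -10): max_ending_here = -10, max_so_far = -6
Position 3 (value 0): max_ending_here = 0, max_so_far = 0
Position 4 (value 6): max_ending_here = 6, max_so_far = 6
Position 5 (value -8): max_ending_here = -2, max_so_far = 6

Maximum subarray: [0, 6]
Maximum sum: 6

The maximum subarray is [0, 6] with sum 6. This subarray runs from index 3 to index 4.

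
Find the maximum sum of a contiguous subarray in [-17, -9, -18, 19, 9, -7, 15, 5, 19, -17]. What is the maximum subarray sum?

Using Kadane's algorithm on [-17, -9, -18, 19, 9, -7, 15, 5, 19, -17]:

Scanning through the array:
Position 1 (value -9): max_ending_here = -9, max_so_far = -9
Position 2 (value -18): max_ending_here = -18, max_so_far = -9
Position 3 (value 19): max_ending_here = 19, max_so_far = 19
Position 4 (value 9): max_ending_here = 28, max_so_far = 28
Position 5 (value -7): max_ending_here = 21, max_so_far = 28
Position 6 (value 15): max_ending_here = 36, max_so_far = 36
Position 7 (value 5): max_ending_here = 41, max_so_far = 41
Position 8 (value 19): max_ending_here = 60, max_so_far = 60
Position 9 (value -17): max_ending_here = 43, max_so_far = 60

Maximum subarray: [19, 9, -7, 15, 5, 19]
Maximum sum: 60

The maximum subarray is [19, 9, -7, 15, 5, 19] with sum 60. This subarray runs from index 3 to index 8.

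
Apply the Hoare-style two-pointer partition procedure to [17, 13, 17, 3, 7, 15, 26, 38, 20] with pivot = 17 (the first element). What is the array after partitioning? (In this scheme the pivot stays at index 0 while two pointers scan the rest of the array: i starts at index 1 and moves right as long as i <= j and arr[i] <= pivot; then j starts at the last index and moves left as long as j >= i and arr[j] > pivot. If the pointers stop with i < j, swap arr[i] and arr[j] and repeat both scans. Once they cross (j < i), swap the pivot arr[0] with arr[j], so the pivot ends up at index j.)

Hoare-style two-pointer partition with pivot = 17:

Initial array: [17, 13, 17, 3, 7, 15, 26, 38, 20]

Pointers start at i = 1, j = 8.
i ends at 6, j ends at 5: the pointers have crossed (j < i), so scanning stops.

Swap pivot arr[0] with arr[5] to place pivot at position 5: [15, 13, 17, 3, 7, 17, 26, 38, 20]
Pivot position: 5

After partitioning with pivot 17, the array becomes [15, 13, 17, 3, 7, 17, 26, 38, 20]. The pivot is placed at index 5. All elements to the left of the pivot are <= 17, and all elements to the right are > 17.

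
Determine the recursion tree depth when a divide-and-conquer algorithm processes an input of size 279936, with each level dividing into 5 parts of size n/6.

For divide and conquer with division factor 6:

Problem sizes at each level:
Level 0: 279936
Level 1: 46656
Level 2: 7776
Level 3: 1296
Level 4: 216
Level 5: 36
Level 6: 6
Level 7: 1

The root is level 0 and the size-1 base case is level 7 (the tree spans levels 0 through 7, i.e. 8 levels counting the root), so the depth is the number of divisions: log_6(279936) = 7

The recursion tree depth is log_6(279936) = 7. At each level, the problem size is divided by 6, so it takes 7 divisions to reduce to a base case of size 1. The algorithm makes 5 recursive calls at each level.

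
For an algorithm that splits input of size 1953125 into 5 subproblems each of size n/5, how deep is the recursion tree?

For divide and conquer with division factor 5:

Problem sizes at each level:
Level 0: 1953125
Level 1: 390625
Level 2: 78125
Level 3: 15625
Level 4: 3125
Level 5: 625
Level 6: 125
Level 7: 25
Level 8: 5
Level 9: 1

The root is level 0 and the size-1 base case is level 9 (the tree spans levels 0 through 9, i.e. 10 levels counting the root), so the depth is the number of divisions: log_5(1953125) = 9

The recursion tree depth is log_5(1953125) = 9. At each level, the problem size is divided by 5, so it takes 9 divisions to reduce to a base case of size 1. The algorithm makes 5 recursive calls at each level.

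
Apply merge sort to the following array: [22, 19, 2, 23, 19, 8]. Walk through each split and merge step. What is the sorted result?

Merge sort trace:

Split: [22, 19, 2, 23, 19, 8] -> [22, 19, 2] and [23, 19, 8]
  Split: [22, 19, 2] -> [22] and [19, 2]
    Split: [19, 2] -> [19] and [2]
    Merge: [19] + [2] -> [2, 19]
  Merge: [22] + [2, 19] -> [2, 19, 22]
  Split: [23, 19, 8] -> [23] and [19, 8]
    Split: [19, 8] -> [19] and [8]
    Merge: [19] + [8] -> [8, 19]
  Merge: [23] + [8, 19] -> [8, 19, 23]
Merge: [2, 19, 22] + [8, 19, 23] -> [2, 8, 19, 19, 22, 23]

Final sorted array: [2, 8, 19, 19, 22, 23]

The merge sort proceeds by recursively splitting the array and merging sorted halves.
After all merges, the sorted array is [2, 8, 19, 19, 22, 23].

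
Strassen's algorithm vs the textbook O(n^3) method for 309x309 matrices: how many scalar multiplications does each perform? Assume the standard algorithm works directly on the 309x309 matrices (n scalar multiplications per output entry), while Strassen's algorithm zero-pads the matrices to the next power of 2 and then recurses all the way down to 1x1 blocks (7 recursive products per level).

Matrix multiplication for 309x309 matrices:

Strassen's algorithm requires power-of-2 dimensions. Pad 309x309 to 512x512 (next power of 2).

Standard algorithm: 309^3 = 29503629 multiplications
Strassen's algorithm: 7^(log2(512)) = 7^9 = 40353607 multiplications
Difference: 29503629 - 40353607 = -10849978 (Strassen uses MORE here due to padding overhead — for small or just-over-power-of-2 n, padding can outweigh the per-level savings)

Standard: 29503629 multiplications (309^3). Strassen: 40353607 multiplications (7^9, after padding to 512x512). Strassen reduces 8 recursive multiplications to 7 at each level.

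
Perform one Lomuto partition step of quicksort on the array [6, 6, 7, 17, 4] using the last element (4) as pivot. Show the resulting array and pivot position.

Lomuto partition with pivot = 4:

Initial array: [6, 6, 7, 17, 4]

arr[0]=6 > 4: no swap
arr[1]=6 > 4: no swap
arr[2]=7 > 4: no swap
arr[3]=17 > 4: no swap

Place pivot at position 0: [4, 6, 7, 17, 6]
Pivot position: 0

After partitioning with pivot 4, the array becomes [4, 6, 7, 17, 6]. The pivot is placed at index 0. All elements to the left of the pivot are <= 4, and all elements to the right are > 4.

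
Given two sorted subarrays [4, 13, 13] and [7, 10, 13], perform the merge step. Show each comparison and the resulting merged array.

Merging process:

Compare 4 vs 7: take 4 from left. Merged: [4]
Compare 13 vs 7: take 7 from right. Merged: [4, 7]
Compare 13 vs 10: take 10 from right. Merged: [4, 7, 10]
Compare 13 vs 13: take 13 from left. Merged: [4, 7, 10, 13]
Compare 13 vs 13: take 13 from left. Merged: [4, 7, 10, 13, 13]
Append remaining from right: [13]. Merged: [4, 7, 10, 13, 13, 13]

Final merged array: [4, 7, 10, 13, 13, 13]
Total comparisons: 5

The merged array is [4, 7, 10, 13, 13, 13], requiring 5 comparisons. The merge step runs in O(n) time where n is the total number of elements.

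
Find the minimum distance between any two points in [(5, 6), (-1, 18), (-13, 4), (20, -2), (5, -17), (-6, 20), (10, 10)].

Computing all pairwise distances among 7 points:

d((5, 6), (-1, 18)) = 13.4164
d((5, 6), (-13, 4)) = 18.1108
d((5, 6), (20, -2)) = 17.0
d((5, 6), (5, -17)) = 23.0
d((5, 6), (-6, 20)) = 17.8045
d((5, 6), (10, 10)) = 6.4031
d((-1, 18), (-13, 4)) = 18.4391
d((-1, 18), (20, -2)) = 29.0
d((-1, 18), (5, -17)) = 35.5106
d((-1, 18), (-6, 20)) = 5.3852 <-- minimum
d((-1, 18), (10, 10)) = 13.6015
d((-13, 4), (20, -2)) = 33.541
d((-13, 4), (5, -17)) = 27.6586
d((-13, 4), (-6, 20)) = 17.4642
d((-13, 4), (10, 10)) = 23.7697
d((20, -2), (5, -17)) = 21.2132
d((20, -2), (-6, 20)) = 34.0588
d((20, -2), (10, 10)) = 15.6205
d((5, -17), (-6, 20)) = 38.6005
d((5, -17), (10, 10)) = 27.4591
d((-6, 20), (10, 10)) = 18.868

Closest pair: (-1, 18) and (-6, 20) with distance 5.3852

The closest pair is (-1, 18) and (-6, 20) with Euclidean distance 5.3852. For 7 points, brute-force pairwise comparison is shown above. For large n, the divide-and-conquer algorithm (sort by x, recurse on halves, check the dividing strip) achieves O(n log n).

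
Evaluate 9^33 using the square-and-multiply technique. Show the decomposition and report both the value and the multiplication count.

Computing 9^33 by squaring (build up from 9^1; each line after the first costs one multiplication):

9^1 = 9
9^2 = (9^1)^2 = 9^2 = 81
9^4 = (9^2)^2 = 81^2 = 6561
9^8 = (9^4)^2 = 6561^2 = 43046721
9^16 = (9^8)^2 = 43046721^2 = 1853020188851841
9^32 = (9^16)^2 = 1853020188851841^2 = 3433683820292512484657849089281
9^33 = 9 * 9^32 = 9 * 3433683820292512484657849089281 = 30903154382632612361920641803529

Result: 30903154382632612361920641803529
Multiplications needed: 6 (6 lines after 9^1)

9^33 = 30903154382632612361920641803529. Using exponentiation by squaring, this requires 6 multiplications. The key idea: if the exponent is even, square the half-power; if odd, multiply by the base once.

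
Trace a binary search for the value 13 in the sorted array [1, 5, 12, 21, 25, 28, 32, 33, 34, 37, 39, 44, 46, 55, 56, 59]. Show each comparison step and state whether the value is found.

Binary search for 13 in [1, 5, 12, 21, 25, 28, 32, 33, 34, 37, 39, 44, 46, 55, 56, 59]:

lo=0, hi=15, mid=7, arr[mid]=33 -> 33 > 13, search left half
lo=0, hi=6, mid=3, arr[mid]=21 -> 21 > 13, search left half
lo=0, hi=2, mid=1, arr[mid]=5 -> 5 < 13, search right half
lo=2, hi=2, mid=2, arr[mid]=12 -> 12 < 13, search right half
lo=3 > hi=2, target 13 not found

Binary search determines that 13 is not in the array after 4 comparisons. The search space was exhausted without finding the target.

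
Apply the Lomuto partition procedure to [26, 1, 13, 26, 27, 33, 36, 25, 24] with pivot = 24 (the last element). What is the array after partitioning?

Lomuto partition with pivot = 24:

Initial array: [26, 1, 13, 26, 27, 33, 36, 25, 24]

arr[0]=26 > 24: no swap
arr[1]=1 <= 24: swap with position 0, array becomes [1, 26, 13, 26, 27, 33, 36, 25, 24]
arr[2]=13 <= 24: swap with position 1, array becomes [1, 13, 26, 26, 27, 33, 36, 25, 24]
arr[3]=26 > 24: no swap
arr[4]=27 > 24: no swap
arr[5]=33 > 24: no swap
arr[6]=36 > 24: no swap
arr[7]=25 > 24: no swap

Place pivot at position 2: [1, 13, 24, 26, 27, 33, 36, 25, 26]
Pivot position: 2

After partitioning with pivot 24, the array becomes [1, 13, 24, 26, 27, 33, 36, 25, 26]. The pivot is placed at index 2. All elements to the left of the pivot are <= 24, and all elements to the right are > 24.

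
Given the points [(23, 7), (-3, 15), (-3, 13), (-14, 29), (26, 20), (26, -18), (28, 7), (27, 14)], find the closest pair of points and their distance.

Computing all pairwise distances among 8 points:

d((23, 7), (-3, 15)) = 27.2029
d((23, 7), (-3, 13)) = 26.6833
d((23, 7), (-14, 29)) = 43.0465
d((23, 7), (26, 20)) = 13.3417
d((23, 7), (26, -18)) = 25.1794
d((23, 7), (28, 7)) = 5.0
d((23, 7), (27, 14)) = 8.0623
d((-3, 15), (-3, 13)) = 2.0 <-- minimum
d((-3, 15), (-14, 29)) = 17.8045
d((-3, 15), (26, 20)) = 29.4279
d((-3, 15), (26, -18)) = 43.9318
d((-3, 15), (28, 7)) = 32.0156
d((-3, 15), (27, 14)) = 30.0167
d((-3, 13), (-14, 29)) = 19.4165
d((-3, 13), (26, 20)) = 29.8329
d((-3, 13), (26, -18)) = 42.45
d((-3, 13), (28, 7)) = 31.5753
d((-3, 13), (27, 14)) = 30.0167
d((-14, 29), (26, 20)) = 41.0
d((-14, 29), (26, -18)) = 61.7171
d((-14, 29), (28, 7)) = 47.4131
d((-14, 29), (27, 14)) = 43.6578
d((26, 20), (26, -18)) = 38.0
d((26, 20), (28, 7)) = 13.1529
d((26, 20), (27, 14)) = 6.0828
d((26, -18), (28, 7)) = 25.0799
d((26, -18), (27, 14)) = 32.0156
d((28, 7), (27, 14)) = 7.0711

Closest pair: (-3, 15) and (-3, 13) with distance 2.0

The closest pair is (-3, 15) and (-3, 13) with Euclidean distance 2.0. For 8 points, brute-force pairwise comparison is shown above. For large n, the divide-and-conquer algorithm (sort by x, recurse on halves, check the dividing strip) achieves O(n log n).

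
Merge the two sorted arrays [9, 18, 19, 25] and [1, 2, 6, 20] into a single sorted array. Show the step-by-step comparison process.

Merging process:

Compare 9 vs 1: take 1 from right. Merged: [1]
Compare 9 vs 2: take 2 from right. Merged: [1, 2]
Compare 9 vs 6: take 6 from right. Merged: [1, 2, 6]
Compare 9 vs 20: take 9 from left. Merged: [1, 2, 6, 9]
Compare 18 vs 20: take 18 from left. Merged: [1, 2, 6, 9, 18]
Compare 19 vs 20: take 19 from left. Merged: [1, 2, 6, 9, 18, 19]
Compare 25 vs 20: take 20 from right. Merged: [1, 2, 6, 9, 18, 19, 20]
Append remaining from left: [25]. Merged: [1, 2, 6, 9, 18, 19, 20, 25]

Final merged array: [1, 2, 6, 9, 18, 19, 20, 25]
Total comparisons: 7

The merged array is [1, 2, 6, 9, 18, 19, 20, 25], requiring 7 comparisons. The merge step runs in O(n) time where n is the total number of elements.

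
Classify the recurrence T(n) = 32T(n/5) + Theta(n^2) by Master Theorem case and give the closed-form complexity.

Master Theorem for T(n) = 32T(n/5) + O(n^2):

a = 32, b = 5, c = 2
log_b(a) = log_5(32) = 2.1534

Case 1: c = 2 < log_5(32) = 2.1534
T(n) = O(n^(log_5 32))

For T(n) = 32T(n/5) + O(n^2): log_5(32) = 2.1534. This is Case 1 of the Master Theorem (c < log_b(a), work dominated by leaves), giving O(n^(log_5 32)).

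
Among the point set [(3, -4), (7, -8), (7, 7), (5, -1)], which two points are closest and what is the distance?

Computing all pairwise distances among 4 points:

d((3, -4), (7, -8)) = 5.6569
d((3, -4), (7, 7)) = 11.7047
d((3, -4), (5, -1)) = 3.6056 <-- minimum
d((7, -8), (7, 7)) = 15.0
d((7, -8), (5, -1)) = 7.2801
d((7, 7), (5, -1)) = 8.2462

Closest pair: (3, -4) and (5, -1) with distance 3.6056

The closest pair is (3, -4) and (5, -1) with Euclidean distance 3.6056. For 4 points, brute-force pairwise comparison is shown above. For large n, the divide-and-conquer algorithm (sort by x, recurse on halves, check the dividing strip) achieves O(n log n).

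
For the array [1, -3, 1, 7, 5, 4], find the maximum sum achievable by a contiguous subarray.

Using Kadane's algorithm on [1, -3, 1, 7, 5, 4]:

Scanning through the array:
Position 1 (value -3): max_ending_here = -2, max_so_far = 1
Position 2 (value 1): max_ending_here = 1, max_so_far = 1
Position 3 (value 7): max_ending_here = 8, max_so_far = 8
Position 4 (value 5): max_ending_here = 13, max_so_far = 13
Position 5 (value 4): max_ending_here = 17, max_so_far = 17

Maximum subarray: [1, 7, 5, 4]
Maximum sum: 17

The maximum subarray is [1, 7, 5, 4] with sum 17. This subarray runs from index 2 to index 5.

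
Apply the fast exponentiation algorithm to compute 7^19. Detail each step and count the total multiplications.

Computing 7^19 by squaring (build up from 7^1; each line after the first costs one multiplication):

7^1 = 7
7^2 = (7^1)^2 = 7^2 = 49
7^4 = (7^2)^2 = 49^2 = 2401
7^8 = (7^4)^2 = 2401^2 = 5764801
7^9 = 7 * 7^8 = 7 * 5764801 = 40353607
7^18 = (7^9)^2 = 40353607^2 = 1628413597910449
7^19 = 7 * 7^18 = 7 * 1628413597910449 = 11398895185373143

Result: 11398895185373143
Multiplications needed: 6 (6 lines after 7^1)

7^19 = 11398895185373143. Using exponentiation by squaring, this requires 6 multiplications. The key idea: if the exponent is even, square the half-power; if odd, multiply by the base once.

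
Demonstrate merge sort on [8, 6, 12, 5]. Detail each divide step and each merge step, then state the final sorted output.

Merge sort trace:

Split: [8, 6, 12, 5] -> [8, 6] and [12, 5]
  Split: [8, 6] -> [8] and [6]
  Merge: [8] + [6] -> [6, 8]
  Split: [12, 5] -> [12] and [5]
  Merge: [12] + [5] -> [5, 12]
Merge: [6, 8] + [5, 12] -> [5, 6, 8, 12]

Final sorted array: [5, 6, 8, 12]

The merge sort proceeds by recursively splitting the array and merging sorted halves.
After all merges, the sorted array is [5, 6, 8, 12].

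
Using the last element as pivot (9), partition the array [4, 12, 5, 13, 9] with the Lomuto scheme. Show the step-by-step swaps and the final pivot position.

Lomuto partition with pivot = 9:

Initial array: [4, 12, 5, 13, 9]

arr[0]=4 <= 9: swap with position 0, array becomes [4, 12, 5, 13, 9]
arr[1]=12 > 9: no swap
arr[2]=5 <= 9: swap with position 1, array becomes [4, 5, 12, 13, 9]
arr[3]=13 > 9: no swap

Place pivot at position 2: [4, 5, 9, 13, 12]
Pivot position: 2

After partitioning with pivot 9, the array becomes [4, 5, 9, 13, 12]. The pivot is placed at index 2. All elements to the left of the pivot are <= 9, and all elements to the right are > 9.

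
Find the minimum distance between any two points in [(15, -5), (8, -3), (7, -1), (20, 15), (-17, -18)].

Computing all pairwise distances among 5 points:

d((15, -5), (8, -3)) = 7.2801
d((15, -5), (7, -1)) = 8.9443
d((15, -5), (20, 15)) = 20.6155
d((15, -5), (-17, -18)) = 34.5398
d((8, -3), (7, -1)) = 2.2361 <-- minimum
d((8, -3), (20, 15)) = 21.6333
d((8, -3), (-17, -18)) = 29.1548
d((7, -1), (20, 15)) = 20.6155
d((7, -1), (-17, -18)) = 29.4109
d((20, 15), (-17, -18)) = 49.5782

Closest pair: (8, -3) and (7, -1) with distance 2.2361

The closest pair is (8, -3) and (7, -1) with Euclidean distance 2.2361. For 5 points, brute-force pairwise comparison is shown above. For large n, the divide-and-conquer algorithm (sort by x, recurse on halves, check the dividing strip) achieves O(n log n).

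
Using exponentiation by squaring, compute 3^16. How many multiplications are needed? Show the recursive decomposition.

Computing 3^16 by squaring (build up from 3^1; each line after the first costs one multiplication):

3^1 = 3
3^2 = (3^1)^2 = 3^2 = 9
3^4 = (3^2)^2 = 9^2 = 81
3^8 = (3^4)^2 = 81^2 = 6561
3^16 = (3^8)^2 = 6561^2 = 43046721

Result: 43046721
Multiplications needed: 4 (4 lines after 3^1)

3^16 = 43046721. Using exponentiation by squaring, this requires 4 multiplications. The key idea: if the exponent is even, square the half-power; if odd, multiply by the base once.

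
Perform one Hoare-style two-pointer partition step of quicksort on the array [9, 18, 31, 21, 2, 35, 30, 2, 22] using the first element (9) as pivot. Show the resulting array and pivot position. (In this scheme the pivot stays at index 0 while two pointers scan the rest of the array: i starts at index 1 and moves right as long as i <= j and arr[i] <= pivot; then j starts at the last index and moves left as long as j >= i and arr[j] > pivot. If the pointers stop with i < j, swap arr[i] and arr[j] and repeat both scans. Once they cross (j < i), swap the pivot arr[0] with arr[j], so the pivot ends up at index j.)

Hoare-style two-pointer partition with pivot = 9:

Initial array: [9, 18, 31, 21, 2, 35, 30, 2, 22]

Pointers start at i = 1, j = 8.
i stops at index 1 (arr[1]=18 > 9), j stops at index 7 (arr[7]=2 <= 9): swap arr[1] and arr[7], array becomes [9, 2, 31, 21, 2, 35, 30, 18, 22]
i stops at index 2 (arr[2]=31 > 9), j stops at index 4 (arr[4]=2 <= 9): swap arr[2] and arr[4], array becomes [9, 2, 2, 21, 31, 35, 30, 18, 22]
i ends at 3, j ends at 2: the pointers have crossed (j < i), so scanning stops.

Swap pivot arr[0] with arr[2] to place pivot at position 2: [2, 2, 9, 21, 31, 35, 30, 18, 22]
Pivot position: 2

After partitioning with pivot 9, the array becomes [2, 2, 9, 21, 31, 35, 30, 18, 22]. The pivot is placed at index 2. All elements to the left of the pivot are <= 9, and all elements to the right are > 9.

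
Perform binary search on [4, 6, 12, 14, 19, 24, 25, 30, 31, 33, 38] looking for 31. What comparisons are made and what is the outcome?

Binary search for 31 in [4, 6, 12, 14, 19, 24, 25, 30, 31, 33, 38]:

lo=0, hi=10, mid=5, arr[mid]=24 -> 24 < 31, search right half
lo=6, hi=10, mid=8, arr[mid]=31 -> Found target at index 8!

Binary search finds 31 at index 8 after 2 comparisons. The search repeatedly halves the search space by comparing with the middle element.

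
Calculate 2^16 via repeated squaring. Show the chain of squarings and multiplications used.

Computing 2^16 by squaring (build up from 2^1; each line after the first costs one multiplication):

2^1 = 2
2^2 = (2^1)^2 = 2^2 = 4
2^4 = (2^2)^2 = 4^2 = 16
2^8 = (2^4)^2 = 16^2 = 256
2^16 = (2^8)^2 = 256^2 = 65536

Result: 65536
Multiplications needed: 4 (4 lines after 2^1)

2^16 = 65536. Using exponentiation by squaring, this requires 4 multiplications. The key idea: if the exponent is even, square the half-power; if odd, multiply by the base once.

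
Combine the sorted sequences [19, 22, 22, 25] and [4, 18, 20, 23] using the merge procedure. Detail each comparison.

Merging process:

Compare 19 vs 4: take 4 from right. Merged: [4]
Compare 19 vs 18: take 18 from right. Merged: [4, 18]
Compare 19 vs 20: take 19 from left. Merged: [4, 18, 19]
Compare 22 vs 20: take 20 from right. Merged: [4, 18, 19, 20]
Compare 22 vs 23: take 22 from left. Merged: [4, 18, 19, 20, 22]
Compare 22 vs 23: take 22 from left. Merged: [4, 18, 19, 20, 22, 22]
Compare 25 vs 23: take 23 from right. Merged: [4, 18, 19, 20, 22, 22, 23]
Append remaining from left: [25]. Merged: [4, 18, 19, 20, 22, 22, 23, 25]

Final merged array: [4, 18, 19, 20, 22, 22, 23, 25]
Total comparisons: 7

The merged array is [4, 18, 19, 20, 22, 22, 23, 25], requiring 7 comparisons. The merge step runs in O(n) time where n is the total number of elements.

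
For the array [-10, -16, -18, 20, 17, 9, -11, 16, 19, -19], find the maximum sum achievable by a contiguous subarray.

Using Kadane's algorithm on [-10, -16, -18, 20, 17, 9, -11, 16, 19, -19]:

Scanning through the array:
Position 1 (value -16): max_ending_here = -16, max_so_far = -10
Position 2 (value -18): max_ending_here = -18, max_so_far = -10
Position 3 (value 20): max_ending_here = 20, max_so_far = 20
Position 4 (value 17): max_ending_here = 37, max_so_far = 37
Position 5 (value 9): max_ending_here = 46, max_so_far = 46
Position 6 (value -11): max_ending_here = 35, max_so_far = 46
Position 7 (value 16): max_ending_here = 51, max_so_far = 51
Position 8 (value 19): max_ending_here = 70, max_so_far = 70
Position 9 (value -19): max_ending_here = 51, max_so_far = 70

Maximum subarray: [20, 17, 9, -11, 16, 19]
Maximum sum: 70

The maximum subarray is [20, 17, 9, -11, 16, 19] with sum 70. This subarray runs from index 3 to index 8.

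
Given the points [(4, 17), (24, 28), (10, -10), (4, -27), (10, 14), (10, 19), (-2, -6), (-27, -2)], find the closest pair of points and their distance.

Computing all pairwise distances among 8 points:

d((4, 17), (24, 28)) = 22.8254
d((4, 17), (10, -10)) = 27.6586
d((4, 17), (4, -27)) = 44.0
d((4, 17), (10, 14)) = 6.7082
d((4, 17), (10, 19)) = 6.3246
d((4, 17), (-2, -6)) = 23.7697
d((4, 17), (-27, -2)) = 36.3593
d((24, 28), (10, -10)) = 40.4969
d((24, 28), (4, -27)) = 58.5235
d((24, 28), (10, 14)) = 19.799
d((24, 28), (10, 19)) = 16.6433
d((24, 28), (-2, -6)) = 42.8019
d((24, 28), (-27, -2)) = 59.1692
d((10, -10), (4, -27)) = 18.0278
d((10, -10), (10, 14)) = 24.0
d((10, -10), (10, 19)) = 29.0
d((10, -10), (-2, -6)) = 12.6491
d((10, -10), (-27, -2)) = 37.855
d((4, -27), (10, 14)) = 41.4367
d((4, -27), (10, 19)) = 46.3897
d((4, -27), (-2, -6)) = 21.8403
d((4, -27), (-27, -2)) = 39.8246
d((10, 14), (10, 19)) = 5.0 <-- minimum
d((10, 14), (-2, -6)) = 23.3238
d((10, 14), (-27, -2)) = 40.3113
d((10, 19), (-2, -6)) = 27.7308
d((10, 19), (-27, -2)) = 42.5441
d((-2, -6), (-27, -2)) = 25.318

Closest pair: (10, 14) and (10, 19) with distance 5.0

The closest pair is (10, 14) and (10, 19) with Euclidean distance 5.0. For 8 points, brute-force pairwise comparison is shown above. For large n, the divide-and-conquer algorithm (sort by x, recurse on halves, check the dividing strip) achieves O(n log n).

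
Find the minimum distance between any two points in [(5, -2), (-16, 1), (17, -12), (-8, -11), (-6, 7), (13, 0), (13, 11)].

Computing all pairwise distances among 7 points:

d((5, -2), (-16, 1)) = 21.2132
d((5, -2), (17, -12)) = 15.6205
d((5, -2), (-8, -11)) = 15.8114
d((5, -2), (-6, 7)) = 14.2127
d((5, -2), (13, 0)) = 8.2462 <-- minimum
d((5, -2), (13, 11)) = 15.2643
d((-16, 1), (17, -12)) = 35.4683
d((-16, 1), (-8, -11)) = 14.4222
d((-16, 1), (-6, 7)) = 11.6619
d((-16, 1), (13, 0)) = 29.0172
d((-16, 1), (13, 11)) = 30.6757
d((17, -12), (-8, -11)) = 25.02
d((17, -12), (-6, 7)) = 29.8329
d((17, -12), (13, 0)) = 12.6491
d((17, -12), (13, 11)) = 23.3452
d((-8, -11), (-6, 7)) = 18.1108
d((-8, -11), (13, 0)) = 23.7065
d((-8, -11), (13, 11)) = 30.4138
d((-6, 7), (13, 0)) = 20.2485
d((-6, 7), (13, 11)) = 19.4165
d((13, 0), (13, 11)) = 11.0

Closest pair: (5, -2) and (13, 0) with distance 8.2462

The closest pair is (5, -2) and (13, 0) with Euclidean distance 8.2462. For 7 points, brute-force pairwise comparison is shown above. For large n, the divide-and-conquer algorithm (sort by x, recurse on halves, check the dividing strip) achieves O(n log n).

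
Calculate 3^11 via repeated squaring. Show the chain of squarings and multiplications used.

Computing 3^11 by squaring (build up from 3^1; each line after the first costs one multiplication):

3^1 = 3
3^2 = (3^1)^2 = 3^2 = 9
3^4 = (3^2)^2 = 9^2 = 81
3^5 = 3 * 3^4 = 3 * 81 = 243
3^10 = (3^5)^2 = 243^2 = 59049
3^11 = 3 * 3^10 = 3 * 59049 = 177147

Result: 177147
Multiplications needed: 5 (5 lines after 3^1)

3^11 = 177147. Using exponentiation by squaring, this requires 5 multiplications. The key idea: if the exponent is even, square the half-power; if odd, multiply by the base once.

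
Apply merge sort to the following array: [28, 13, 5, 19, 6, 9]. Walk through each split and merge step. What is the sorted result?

Merge sort trace:

Split: [28, 13, 5, 19, 6, 9] -> [28, 13, 5] and [19, 6, 9]
  Split: [28, 13, 5] -> [28] and [13, 5]
    Split: [13, 5] -> [13] and [5]
    Merge: [13] + [5] -> [5, 13]
  Merge: [28] + [5, 13] -> [5, 13, 28]
  Split: [19, 6, 9] -> [19] and [6, 9]
    Split: [6, 9] -> [6] and [9]
    Merge: [6] + [9] -> [6, 9]
  Merge: [19] + [6, 9] -> [6, 9, 19]
Merge: [5, 13, 28] + [6, 9, 19] -> [5, 6, 9, 13, 19, 28]

Final sorted array: [5, 6, 9, 13, 19, 28]

The merge sort proceeds by recursively splitting the array and merging sorted halves.
After all merges, the sorted array is [5, 6, 9, 13, 19, 28].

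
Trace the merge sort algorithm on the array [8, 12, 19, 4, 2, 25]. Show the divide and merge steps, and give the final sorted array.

Merge sort trace:

Split: [8, 12, 19, 4, 2, 25] -> [8, 12, 19] and [4, 2, 25]
  Split: [8, 12, 19] -> [8] and [12, 19]
    Split: [12, 19] -> [12] and [19]
    Merge: [12] + [19] -> [12, 19]
  Merge: [8] + [12, 19] -> [8, 12, 19]
  Split: [4, 2, 25] -> [4] and [2, 25]
    Split: [2, 25] -> [2] and [25]
    Merge: [2] + [25] -> [2, 25]
  Merge: [4] + [2, 25] -> [2, 4, 25]
Merge: [8, 12, 19] + [2, 4, 25] -> [2, 4, 8, 12, 19, 25]

Final sorted array: [2, 4, 8, 12, 19, 25]

The merge sort proceeds by recursively splitting the array and merging sorted halves.
After all merges, the sorted array is [2, 4, 8, 12, 19, 25].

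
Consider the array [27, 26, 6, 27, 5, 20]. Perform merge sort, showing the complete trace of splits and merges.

Merge sort trace:

Split: [27, 26, 6, 27, 5, 20] -> [27, 26, 6] and [27, 5, 20]
  Split: [27, 26, 6] -> [27] and [26, 6]
    Split: [26, 6] -> [26] and [6]
    Merge: [26] + [6] -> [6, 26]
  Merge: [27] + [6, 26] -> [6, 26, 27]
  Split: [27, 5, 20] -> [27] and [5, 20]
    Split: [5, 20] -> [5] and [20]
    Merge: [5] + [20] -> [5, 20]
  Merge: [27] + [5, 20] -> [5, 20, 27]
Merge: [6, 26, 27] + [5, 20, 27] -> [5, 6, 20, 26, 27, 27]

Final sorted array: [5, 6, 20, 26, 27, 27]

The merge sort proceeds by recursively splitting the array and merging sorted halves.
After all merges, the sorted array is [5, 6, 20, 26, 27, 27].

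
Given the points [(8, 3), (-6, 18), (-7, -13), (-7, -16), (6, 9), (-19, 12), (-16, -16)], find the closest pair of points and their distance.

Computing all pairwise distances among 7 points:

d((8, 3), (-6, 18)) = 20.5183
d((8, 3), (-7, -13)) = 21.9317
d((8, 3), (-7, -16)) = 24.2074
d((8, 3), (6, 9)) = 6.3246
d((8, 3), (-19, 12)) = 28.4605
d((8, 3), (-16, -16)) = 30.6105
d((-6, 18), (-7, -13)) = 31.0161
d((-6, 18), (-7, -16)) = 34.0147
d((-6, 18), (6, 9)) = 15.0
d((-6, 18), (-19, 12)) = 14.3178
d((-6, 18), (-16, -16)) = 35.4401
d((-7, -13), (-7, -16)) = 3.0 <-- minimum
d((-7, -13), (6, 9)) = 25.5539
d((-7, -13), (-19, 12)) = 27.7308
d((-7, -13), (-16, -16)) = 9.4868
d((-7, -16), (6, 9)) = 28.178
d((-7, -16), (-19, 12)) = 30.4631
d((-7, -16), (-16, -16)) = 9.0
d((6, 9), (-19, 12)) = 25.1794
d((6, 9), (-16, -16)) = 33.3017
d((-19, 12), (-16, -16)) = 28.1603

Closest pair: (-7, -13) and (-7, -16) with distance 3.0

The closest pair is (-7, -13) and (-7, -16) with Euclidean distance 3.0. For 7 points, brute-force pairwise comparison is shown above. For large n, the divide-and-conquer algorithm (sort by x, recurse on halves, check the dividing strip) achieves O(n log n).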